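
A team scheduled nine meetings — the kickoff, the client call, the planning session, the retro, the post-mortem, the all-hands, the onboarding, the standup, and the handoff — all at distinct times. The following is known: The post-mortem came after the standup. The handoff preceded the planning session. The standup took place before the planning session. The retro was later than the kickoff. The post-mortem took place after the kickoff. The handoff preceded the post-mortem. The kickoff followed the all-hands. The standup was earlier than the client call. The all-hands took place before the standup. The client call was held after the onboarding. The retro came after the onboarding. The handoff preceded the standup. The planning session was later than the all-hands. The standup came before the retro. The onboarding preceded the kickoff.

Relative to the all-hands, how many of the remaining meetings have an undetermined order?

Forced after the all-hands: the client call, the kickoff, the planning session, the post-mortem, the retro, and the standup.
That leaves the handoff and the onboarding with no forced order relative to the all-hands — 2.

2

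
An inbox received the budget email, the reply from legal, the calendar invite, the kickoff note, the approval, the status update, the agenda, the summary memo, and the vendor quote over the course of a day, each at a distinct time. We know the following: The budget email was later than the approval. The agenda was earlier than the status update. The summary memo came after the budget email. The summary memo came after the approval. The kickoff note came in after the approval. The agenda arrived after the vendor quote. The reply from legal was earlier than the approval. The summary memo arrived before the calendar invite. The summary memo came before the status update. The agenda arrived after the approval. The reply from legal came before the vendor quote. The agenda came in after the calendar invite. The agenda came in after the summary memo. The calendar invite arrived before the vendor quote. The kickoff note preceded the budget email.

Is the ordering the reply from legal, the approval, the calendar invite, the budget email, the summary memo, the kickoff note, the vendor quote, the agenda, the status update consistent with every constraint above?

The constraints require the summary memo before the calendar invite, but in the proposed sequence the calendar invite appears ahead of the summary memo. That one violation is enough.

no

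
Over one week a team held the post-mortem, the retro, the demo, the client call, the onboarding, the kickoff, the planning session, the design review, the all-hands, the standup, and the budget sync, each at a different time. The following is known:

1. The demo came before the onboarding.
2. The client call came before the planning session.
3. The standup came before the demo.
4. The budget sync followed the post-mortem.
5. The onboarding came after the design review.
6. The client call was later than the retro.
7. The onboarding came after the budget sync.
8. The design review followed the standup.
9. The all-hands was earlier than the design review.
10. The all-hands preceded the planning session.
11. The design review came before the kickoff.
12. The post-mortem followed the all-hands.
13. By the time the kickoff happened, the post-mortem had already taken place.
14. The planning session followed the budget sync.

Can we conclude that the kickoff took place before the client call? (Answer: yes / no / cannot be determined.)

cannot be determined

No chain of stated constraints runs from the kickoff to the client call, and none runs from the client call to the kickoff either.
So the relative order of the kickoff and the client call is not fixed by the given facts.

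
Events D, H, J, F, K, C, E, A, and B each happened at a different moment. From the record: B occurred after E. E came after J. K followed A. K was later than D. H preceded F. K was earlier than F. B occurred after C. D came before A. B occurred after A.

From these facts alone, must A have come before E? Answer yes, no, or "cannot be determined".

No chain of stated constraints runs from A to E, and none runs from E to A either.
So the relative order of A and E is not fixed by the given facts.

cannot be determined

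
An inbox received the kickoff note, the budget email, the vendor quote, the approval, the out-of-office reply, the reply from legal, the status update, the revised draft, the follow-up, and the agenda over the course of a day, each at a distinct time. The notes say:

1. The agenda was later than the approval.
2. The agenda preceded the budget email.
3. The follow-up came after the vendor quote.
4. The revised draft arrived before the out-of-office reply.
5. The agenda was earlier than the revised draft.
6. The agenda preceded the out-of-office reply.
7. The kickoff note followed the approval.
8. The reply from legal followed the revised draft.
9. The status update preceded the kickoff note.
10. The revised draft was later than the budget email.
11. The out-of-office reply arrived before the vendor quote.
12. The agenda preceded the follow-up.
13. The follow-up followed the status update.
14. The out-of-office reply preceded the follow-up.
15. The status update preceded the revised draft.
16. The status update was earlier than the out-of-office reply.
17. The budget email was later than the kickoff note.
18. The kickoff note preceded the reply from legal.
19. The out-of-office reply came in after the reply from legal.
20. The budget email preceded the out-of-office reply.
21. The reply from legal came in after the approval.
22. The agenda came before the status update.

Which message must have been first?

The approval has a chain of constraints placing it before every other message, so the approval must be first.

the approval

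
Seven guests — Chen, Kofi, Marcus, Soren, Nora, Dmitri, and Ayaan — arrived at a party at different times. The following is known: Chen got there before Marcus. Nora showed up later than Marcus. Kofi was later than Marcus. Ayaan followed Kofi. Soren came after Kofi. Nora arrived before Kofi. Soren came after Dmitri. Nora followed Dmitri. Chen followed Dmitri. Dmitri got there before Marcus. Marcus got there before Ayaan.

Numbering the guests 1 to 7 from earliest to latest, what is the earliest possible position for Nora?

4

Chen, Dmitri, and Marcus must all come before Nora — 3 forced predecessors.
Nothing else is forced ahead of Nora, so their earliest slot is position 3 + 1 = 4.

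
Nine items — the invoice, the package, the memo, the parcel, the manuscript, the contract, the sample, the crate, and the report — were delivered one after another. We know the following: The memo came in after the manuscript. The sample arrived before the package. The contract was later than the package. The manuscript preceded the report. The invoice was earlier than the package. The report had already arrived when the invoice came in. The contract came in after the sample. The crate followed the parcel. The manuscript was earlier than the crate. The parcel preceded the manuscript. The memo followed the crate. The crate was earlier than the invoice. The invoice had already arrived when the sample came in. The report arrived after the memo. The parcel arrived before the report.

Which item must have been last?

Every other item has a chain of constraints placing it before the contract, so the contract is last.

the contract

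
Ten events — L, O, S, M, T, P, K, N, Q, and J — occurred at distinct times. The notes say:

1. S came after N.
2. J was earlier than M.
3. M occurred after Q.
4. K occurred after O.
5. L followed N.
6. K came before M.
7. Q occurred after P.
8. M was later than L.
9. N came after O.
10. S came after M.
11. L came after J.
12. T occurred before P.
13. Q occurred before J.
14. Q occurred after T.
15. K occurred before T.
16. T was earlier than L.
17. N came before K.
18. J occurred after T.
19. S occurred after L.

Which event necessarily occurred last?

Every other event has a chain of constraints placing it before S, so S is last.

S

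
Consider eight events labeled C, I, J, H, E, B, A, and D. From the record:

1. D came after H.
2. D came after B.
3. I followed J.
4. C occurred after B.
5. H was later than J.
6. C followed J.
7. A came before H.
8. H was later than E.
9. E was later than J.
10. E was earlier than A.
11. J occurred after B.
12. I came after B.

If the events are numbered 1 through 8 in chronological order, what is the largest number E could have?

5

E must come before A, D, and H — 3 events forced after it.
Everything else can be placed before E in some valid order, so E can sit as late as position 8 − 3 = 5.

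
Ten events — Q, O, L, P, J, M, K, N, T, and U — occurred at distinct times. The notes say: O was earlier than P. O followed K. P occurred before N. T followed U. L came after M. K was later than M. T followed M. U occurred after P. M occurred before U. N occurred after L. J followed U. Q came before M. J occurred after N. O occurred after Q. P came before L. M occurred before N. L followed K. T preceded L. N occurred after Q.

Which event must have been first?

Q

Q has a chain of constraints placing it before every other event, so Q must be first.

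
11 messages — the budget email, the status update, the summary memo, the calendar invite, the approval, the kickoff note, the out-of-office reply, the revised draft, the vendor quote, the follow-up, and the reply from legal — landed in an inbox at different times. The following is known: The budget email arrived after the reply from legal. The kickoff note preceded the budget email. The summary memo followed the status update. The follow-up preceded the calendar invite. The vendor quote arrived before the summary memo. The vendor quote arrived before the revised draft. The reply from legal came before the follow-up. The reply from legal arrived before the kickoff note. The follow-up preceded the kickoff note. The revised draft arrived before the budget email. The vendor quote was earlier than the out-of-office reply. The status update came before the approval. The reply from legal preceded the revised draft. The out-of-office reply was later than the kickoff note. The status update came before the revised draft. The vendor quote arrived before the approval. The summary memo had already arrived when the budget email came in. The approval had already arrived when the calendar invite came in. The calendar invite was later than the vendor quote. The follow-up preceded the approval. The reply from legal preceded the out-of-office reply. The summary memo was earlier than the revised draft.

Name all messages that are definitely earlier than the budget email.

Directly stated before the budget email: the kickoff note, the reply from legal, the revised draft, and the summary memo.
The follow-up reaches the budget email via the follow-up → the kickoff note → the budget email.
The status update reaches the budget email via the status update → the revised draft → the budget email.
The vendor quote reaches the budget email via the vendor quote → the summary memo → the budget email.
No chain forces the out-of-office reply (or any of the others) ahead of the budget email.

the follow-up, the kickoff note, the reply from legal, the revised draft, the status update, the summary memo, the vendor quote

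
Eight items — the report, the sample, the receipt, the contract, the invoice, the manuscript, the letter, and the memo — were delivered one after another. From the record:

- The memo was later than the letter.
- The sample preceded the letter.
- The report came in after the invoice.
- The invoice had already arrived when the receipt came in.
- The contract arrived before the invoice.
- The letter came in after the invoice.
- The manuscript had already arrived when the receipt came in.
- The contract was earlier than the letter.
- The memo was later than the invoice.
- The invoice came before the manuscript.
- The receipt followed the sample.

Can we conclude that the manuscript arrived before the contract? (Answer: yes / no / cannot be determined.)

no

Tracing the constraints gives the contract → the invoice → the manuscript, so the contract must come before the manuscript.
That means the manuscript cannot be before the contract.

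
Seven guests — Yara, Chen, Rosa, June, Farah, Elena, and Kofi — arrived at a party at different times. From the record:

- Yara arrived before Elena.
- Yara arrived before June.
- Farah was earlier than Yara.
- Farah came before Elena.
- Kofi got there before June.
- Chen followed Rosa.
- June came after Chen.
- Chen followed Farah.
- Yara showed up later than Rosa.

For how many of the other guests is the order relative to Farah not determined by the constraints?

2

Forced after Farah: Chen, Elena, June, and Yara.
That leaves Kofi and Rosa with no forced order relative to Farah — 2.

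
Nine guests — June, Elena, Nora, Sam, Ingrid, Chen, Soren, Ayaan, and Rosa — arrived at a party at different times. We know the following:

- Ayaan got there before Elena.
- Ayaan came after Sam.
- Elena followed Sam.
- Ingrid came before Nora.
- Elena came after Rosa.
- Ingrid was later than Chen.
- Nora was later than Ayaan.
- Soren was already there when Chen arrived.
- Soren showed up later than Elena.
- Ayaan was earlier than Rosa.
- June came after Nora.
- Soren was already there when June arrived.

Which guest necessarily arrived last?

Every other guest has a chain of constraints placing them before June, so June is last.

June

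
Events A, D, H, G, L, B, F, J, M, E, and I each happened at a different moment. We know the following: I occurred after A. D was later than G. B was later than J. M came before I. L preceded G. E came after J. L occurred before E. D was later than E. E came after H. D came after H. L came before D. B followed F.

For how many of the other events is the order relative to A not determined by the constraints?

Forced after A: I.
That leaves B, D, E, F, G, H, J, L, and M with no forced order relative to A — 9.

9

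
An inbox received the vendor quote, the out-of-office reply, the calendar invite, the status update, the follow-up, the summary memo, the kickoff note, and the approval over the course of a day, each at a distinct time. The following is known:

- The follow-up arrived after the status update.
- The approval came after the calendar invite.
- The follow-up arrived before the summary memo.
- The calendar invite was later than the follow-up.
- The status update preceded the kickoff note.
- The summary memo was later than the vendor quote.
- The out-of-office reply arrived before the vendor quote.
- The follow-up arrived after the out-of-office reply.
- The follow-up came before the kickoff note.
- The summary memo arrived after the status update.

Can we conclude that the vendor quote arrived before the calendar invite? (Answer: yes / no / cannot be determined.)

No chain of stated constraints runs from the vendor quote to the calendar invite, and none runs from the calendar invite to the vendor quote either.
So the relative order of the vendor quote and the calendar invite is not fixed by the given facts.

cannot be determined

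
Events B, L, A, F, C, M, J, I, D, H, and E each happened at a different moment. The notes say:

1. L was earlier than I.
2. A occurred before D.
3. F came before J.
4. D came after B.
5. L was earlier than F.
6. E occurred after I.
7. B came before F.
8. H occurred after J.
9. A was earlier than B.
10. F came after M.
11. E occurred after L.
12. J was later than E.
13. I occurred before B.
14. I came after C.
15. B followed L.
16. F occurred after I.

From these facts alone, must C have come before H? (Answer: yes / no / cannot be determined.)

yes

Chain the constraints: C → I → E → J → H. Each link is directly stated, so C comes before H.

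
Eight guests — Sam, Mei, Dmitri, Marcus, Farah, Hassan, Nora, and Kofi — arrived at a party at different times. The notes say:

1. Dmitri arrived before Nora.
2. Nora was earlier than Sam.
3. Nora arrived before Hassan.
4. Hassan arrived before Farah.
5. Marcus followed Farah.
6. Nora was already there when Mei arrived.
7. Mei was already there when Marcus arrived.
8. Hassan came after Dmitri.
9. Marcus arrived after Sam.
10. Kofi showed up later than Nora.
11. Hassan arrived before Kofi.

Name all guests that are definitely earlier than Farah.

Directly stated before Farah: Hassan.
Dmitri reaches Farah via Dmitri → Hassan → Farah.
Nora reaches Farah via Nora → Hassan → Farah.
No chain forces Marcus (or any of the others) ahead of Farah.

Dmitri, Hassan, Nora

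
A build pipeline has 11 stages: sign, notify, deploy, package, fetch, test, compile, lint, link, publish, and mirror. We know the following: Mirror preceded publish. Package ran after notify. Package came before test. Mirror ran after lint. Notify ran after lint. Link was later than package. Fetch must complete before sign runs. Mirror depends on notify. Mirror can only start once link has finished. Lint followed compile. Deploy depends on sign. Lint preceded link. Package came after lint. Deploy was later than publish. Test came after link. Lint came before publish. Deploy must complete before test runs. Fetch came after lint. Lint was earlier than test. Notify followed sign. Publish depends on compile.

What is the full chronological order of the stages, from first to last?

The constraints fix every adjacent pair, so only one ordering works:
compile → lint → fetch → sign → notify → package → link → mirror → publish → deploy → test.

compile, lint, fetch, sign, notify, package, link, mirror, publish, deploy, test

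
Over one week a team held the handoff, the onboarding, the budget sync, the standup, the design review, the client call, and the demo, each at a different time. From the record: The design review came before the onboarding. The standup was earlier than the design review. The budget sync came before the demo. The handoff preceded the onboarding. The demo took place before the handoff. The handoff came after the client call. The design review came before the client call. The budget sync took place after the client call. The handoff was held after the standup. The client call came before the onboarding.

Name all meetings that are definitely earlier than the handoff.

the budget sync, the client call, the demo, the design review, the standup

Directly stated before the handoff: the client call, the demo, and the standup.
The budget sync reaches the handoff via the budget sync → the demo → the handoff.
The design review reaches the handoff via the design review → the client call → the handoff.
No chain forces the onboarding ahead of the handoff.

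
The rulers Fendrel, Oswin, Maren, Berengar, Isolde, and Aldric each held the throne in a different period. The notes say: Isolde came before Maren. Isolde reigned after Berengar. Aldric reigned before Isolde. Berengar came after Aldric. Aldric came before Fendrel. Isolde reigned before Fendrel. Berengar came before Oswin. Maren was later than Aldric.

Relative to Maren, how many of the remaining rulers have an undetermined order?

2

Forced before Maren: Aldric, Berengar, and Isolde.
That leaves Fendrel and Oswin with no forced order relative to Maren — 2.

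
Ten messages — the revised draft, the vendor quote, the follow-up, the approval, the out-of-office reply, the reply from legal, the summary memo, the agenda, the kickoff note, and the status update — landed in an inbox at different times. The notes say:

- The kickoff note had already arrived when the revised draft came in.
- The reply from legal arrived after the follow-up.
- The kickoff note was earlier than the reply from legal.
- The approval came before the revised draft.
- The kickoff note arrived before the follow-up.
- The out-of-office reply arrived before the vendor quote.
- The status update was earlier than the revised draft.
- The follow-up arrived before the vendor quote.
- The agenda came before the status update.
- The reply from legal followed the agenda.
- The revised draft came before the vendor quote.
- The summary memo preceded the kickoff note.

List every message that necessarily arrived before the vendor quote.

Directly stated before the vendor quote: the follow-up, the out-of-office reply, and the revised draft.
The agenda reaches the vendor quote via the agenda → the status update → the revised draft → the vendor quote.
The approval reaches the vendor quote via the approval → the revised draft → the vendor quote.
The kickoff note reaches the vendor quote via the kickoff note → the revised draft → the vendor quote.
Likewise the status update and the summary memo each reach the vendor quote by chaining the stated constraints.
No chain forces the reply from legal ahead of the vendor quote.

the agenda, the approval, the follow-up, the kickoff note, the out-of-office reply, the revised draft, the status update, the summary memo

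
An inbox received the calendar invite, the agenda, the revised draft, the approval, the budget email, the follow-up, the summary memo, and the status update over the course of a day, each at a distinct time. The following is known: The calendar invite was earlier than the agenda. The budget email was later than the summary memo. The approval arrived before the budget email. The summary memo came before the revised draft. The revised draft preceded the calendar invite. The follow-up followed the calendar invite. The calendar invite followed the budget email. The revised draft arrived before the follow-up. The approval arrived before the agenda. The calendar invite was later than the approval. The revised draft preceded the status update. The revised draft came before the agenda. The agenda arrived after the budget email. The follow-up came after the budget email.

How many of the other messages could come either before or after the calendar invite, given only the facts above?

Forced before the calendar invite: the approval, the budget email, the revised draft, and the summary memo; forced after the calendar invite: the agenda and the follow-up.
That leaves the status update with no forced order relative to the calendar invite — 1.

1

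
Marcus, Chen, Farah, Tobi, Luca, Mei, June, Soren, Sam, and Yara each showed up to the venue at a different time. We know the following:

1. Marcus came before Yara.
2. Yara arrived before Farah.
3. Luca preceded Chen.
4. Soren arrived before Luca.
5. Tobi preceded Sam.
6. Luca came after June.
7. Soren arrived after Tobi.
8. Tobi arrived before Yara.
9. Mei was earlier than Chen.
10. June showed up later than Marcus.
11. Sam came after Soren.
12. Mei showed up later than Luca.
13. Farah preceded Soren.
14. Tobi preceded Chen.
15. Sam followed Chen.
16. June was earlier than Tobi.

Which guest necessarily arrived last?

Every other guest has a chain of constraints placing them before Sam, so Sam is last.

Sam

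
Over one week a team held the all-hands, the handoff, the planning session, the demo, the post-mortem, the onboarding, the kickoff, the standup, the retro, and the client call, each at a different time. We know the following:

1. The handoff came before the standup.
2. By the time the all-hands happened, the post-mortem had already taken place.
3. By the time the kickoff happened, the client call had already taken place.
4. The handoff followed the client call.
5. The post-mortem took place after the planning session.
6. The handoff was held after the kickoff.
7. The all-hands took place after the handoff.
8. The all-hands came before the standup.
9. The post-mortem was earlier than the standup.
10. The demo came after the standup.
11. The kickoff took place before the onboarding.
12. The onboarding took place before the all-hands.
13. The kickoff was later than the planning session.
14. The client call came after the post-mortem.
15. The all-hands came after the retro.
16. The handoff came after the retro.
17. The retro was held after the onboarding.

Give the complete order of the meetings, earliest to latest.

the planning session, the post-mortem, the client call, the kickoff, the onboarding, the retro, the handoff, the all-hands, the standup, the demo

The constraints fix every adjacent pair, so only one ordering works:
the planning session → the post-mortem → the client call → the kickoff → the onboarding → the retro → the handoff → the all-hands → the standup → the demo.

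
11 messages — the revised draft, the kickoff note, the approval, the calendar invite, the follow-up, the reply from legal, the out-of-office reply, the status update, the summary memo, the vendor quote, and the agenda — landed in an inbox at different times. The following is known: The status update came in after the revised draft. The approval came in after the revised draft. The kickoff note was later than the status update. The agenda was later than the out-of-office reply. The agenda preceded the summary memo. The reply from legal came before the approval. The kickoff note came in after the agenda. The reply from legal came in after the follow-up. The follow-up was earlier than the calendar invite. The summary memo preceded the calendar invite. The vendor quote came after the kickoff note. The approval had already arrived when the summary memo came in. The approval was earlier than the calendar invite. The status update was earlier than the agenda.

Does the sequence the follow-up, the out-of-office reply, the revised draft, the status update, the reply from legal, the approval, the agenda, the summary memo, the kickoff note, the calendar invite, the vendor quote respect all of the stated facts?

yes

Check each stated constraint against the proposed order — e.g. the status update is ahead of the kickoff note; the follow-up is ahead of the calendar invite. Every pair is in the required order; nothing is violated.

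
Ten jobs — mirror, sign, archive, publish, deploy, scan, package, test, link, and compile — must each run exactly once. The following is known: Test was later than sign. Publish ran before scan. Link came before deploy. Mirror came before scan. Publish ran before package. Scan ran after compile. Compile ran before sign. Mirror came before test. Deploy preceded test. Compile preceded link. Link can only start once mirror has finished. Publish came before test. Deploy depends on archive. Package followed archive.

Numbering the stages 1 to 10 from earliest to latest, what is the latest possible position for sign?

Sign must come before test — 1 stage forced after it.
Everything else can be placed before sign in some valid order, so sign can sit as late as position 10 − 1 = 9.

9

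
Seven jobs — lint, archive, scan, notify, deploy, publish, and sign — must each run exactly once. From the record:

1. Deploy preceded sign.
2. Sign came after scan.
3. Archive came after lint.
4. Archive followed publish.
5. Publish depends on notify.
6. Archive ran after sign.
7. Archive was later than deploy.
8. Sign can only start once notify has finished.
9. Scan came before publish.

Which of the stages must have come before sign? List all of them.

deploy, notify, scan

Directly stated before sign: deploy, notify, and scan.
No chain forces lint (or any of the others) ahead of sign.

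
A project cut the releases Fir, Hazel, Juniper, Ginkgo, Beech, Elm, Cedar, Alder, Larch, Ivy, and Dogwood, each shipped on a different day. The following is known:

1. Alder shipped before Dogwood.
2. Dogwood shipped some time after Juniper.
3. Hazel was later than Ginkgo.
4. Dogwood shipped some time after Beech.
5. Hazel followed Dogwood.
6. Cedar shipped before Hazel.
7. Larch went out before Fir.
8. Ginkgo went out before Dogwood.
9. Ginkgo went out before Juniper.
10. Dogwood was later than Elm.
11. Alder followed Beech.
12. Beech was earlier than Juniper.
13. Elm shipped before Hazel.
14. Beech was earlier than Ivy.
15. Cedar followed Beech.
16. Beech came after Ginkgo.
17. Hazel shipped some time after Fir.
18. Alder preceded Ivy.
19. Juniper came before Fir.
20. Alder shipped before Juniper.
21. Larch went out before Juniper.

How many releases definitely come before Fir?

5

Directly stated before Fir: Juniper and Larch.
Alder reaches Fir via Alder → Juniper → Fir.
Beech reaches Fir via Beech → Juniper → Fir.
Ginkgo reaches Fir via Ginkgo → Juniper → Fir.
No chain forces Cedar (or any of the others) ahead of Fir.
That's Alder, Beech, Ginkgo, Juniper, and Larch — 5 in all.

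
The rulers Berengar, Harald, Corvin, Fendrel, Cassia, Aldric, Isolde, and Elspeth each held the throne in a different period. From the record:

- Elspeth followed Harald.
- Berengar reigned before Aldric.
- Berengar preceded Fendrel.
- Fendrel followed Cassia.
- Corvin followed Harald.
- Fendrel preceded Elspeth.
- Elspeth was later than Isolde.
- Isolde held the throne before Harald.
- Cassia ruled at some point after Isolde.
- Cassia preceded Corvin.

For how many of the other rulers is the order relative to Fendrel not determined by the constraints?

3

Forced before Fendrel: Berengar, Cassia, and Isolde; forced after Fendrel: Elspeth.
That leaves Aldric, Corvin, and Harald with no forced order relative to Fendrel — 3.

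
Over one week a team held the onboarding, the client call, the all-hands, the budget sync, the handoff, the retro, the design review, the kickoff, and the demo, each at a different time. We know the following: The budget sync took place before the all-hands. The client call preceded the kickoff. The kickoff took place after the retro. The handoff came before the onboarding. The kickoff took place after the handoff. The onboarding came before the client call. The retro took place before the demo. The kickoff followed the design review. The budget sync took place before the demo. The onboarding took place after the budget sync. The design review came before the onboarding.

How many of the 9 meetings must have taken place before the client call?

Directly stated before the client call: the onboarding.
The budget sync reaches the client call via the budget sync → the onboarding → the client call.
The design review reaches the client call via the design review → the onboarding → the client call.
The handoff reaches the client call via the handoff → the onboarding → the client call.
That's the budget sync, the design review, the handoff, and the onboarding — 4 in all.

4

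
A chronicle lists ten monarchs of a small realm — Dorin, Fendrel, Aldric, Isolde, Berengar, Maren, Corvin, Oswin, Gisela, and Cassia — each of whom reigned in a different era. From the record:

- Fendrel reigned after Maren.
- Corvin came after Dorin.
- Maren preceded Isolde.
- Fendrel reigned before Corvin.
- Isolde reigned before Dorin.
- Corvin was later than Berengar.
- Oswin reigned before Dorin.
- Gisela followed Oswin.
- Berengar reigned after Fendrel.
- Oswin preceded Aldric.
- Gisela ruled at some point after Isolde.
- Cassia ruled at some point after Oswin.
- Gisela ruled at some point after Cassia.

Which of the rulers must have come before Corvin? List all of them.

Berengar, Dorin, Fendrel, Isolde, Maren, Oswin

Directly stated before Corvin: Berengar, Dorin, and Fendrel.
Isolde reaches Corvin via Isolde → Dorin → Corvin.
Maren reaches Corvin via Maren → Fendrel → Corvin.
Oswin reaches Corvin via Oswin → Dorin → Corvin.
No chain forces Aldric (or any of the others) ahead of Corvin.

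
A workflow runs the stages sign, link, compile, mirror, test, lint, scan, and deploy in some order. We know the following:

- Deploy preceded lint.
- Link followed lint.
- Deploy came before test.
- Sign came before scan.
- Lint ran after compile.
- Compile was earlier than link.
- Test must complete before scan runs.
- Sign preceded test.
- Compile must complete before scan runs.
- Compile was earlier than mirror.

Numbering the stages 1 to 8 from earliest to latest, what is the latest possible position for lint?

7

Lint must come before link — 1 stage forced after it.
Everything else can be placed before lint in some valid order, so lint can sit as late as position 8 − 1 = 7.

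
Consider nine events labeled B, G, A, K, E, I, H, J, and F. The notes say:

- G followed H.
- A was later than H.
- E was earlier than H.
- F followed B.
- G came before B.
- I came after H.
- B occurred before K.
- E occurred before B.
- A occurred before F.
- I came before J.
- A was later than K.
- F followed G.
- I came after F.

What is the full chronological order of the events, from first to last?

The constraints fix every adjacent pair, so only one ordering works:
E → H → G → B → K → A → F → I → J.

E, H, G, B, K, A, F, I, J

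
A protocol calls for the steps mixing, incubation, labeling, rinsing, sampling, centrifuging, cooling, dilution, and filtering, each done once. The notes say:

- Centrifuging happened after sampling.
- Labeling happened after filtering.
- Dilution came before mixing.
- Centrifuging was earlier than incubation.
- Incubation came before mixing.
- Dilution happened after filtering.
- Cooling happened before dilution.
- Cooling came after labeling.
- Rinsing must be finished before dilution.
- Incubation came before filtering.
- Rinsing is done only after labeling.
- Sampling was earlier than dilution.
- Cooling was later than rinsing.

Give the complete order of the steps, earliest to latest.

sampling, centrifuging, incubation, filtering, labeling, rinsing, cooling, dilution, mixing

The constraints fix every adjacent pair, so only one ordering works:
sampling → centrifuging → incubation → filtering → labeling → rinsing → cooling → dilution → mixing.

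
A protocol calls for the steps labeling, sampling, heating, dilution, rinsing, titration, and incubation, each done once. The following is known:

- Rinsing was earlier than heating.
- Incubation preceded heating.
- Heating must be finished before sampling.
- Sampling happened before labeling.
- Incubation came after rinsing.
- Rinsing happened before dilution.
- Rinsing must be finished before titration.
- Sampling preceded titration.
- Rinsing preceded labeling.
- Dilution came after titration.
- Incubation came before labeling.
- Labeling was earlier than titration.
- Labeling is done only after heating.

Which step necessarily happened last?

Every other step has a chain of constraints placing it before dilution, so dilution is last.

dilution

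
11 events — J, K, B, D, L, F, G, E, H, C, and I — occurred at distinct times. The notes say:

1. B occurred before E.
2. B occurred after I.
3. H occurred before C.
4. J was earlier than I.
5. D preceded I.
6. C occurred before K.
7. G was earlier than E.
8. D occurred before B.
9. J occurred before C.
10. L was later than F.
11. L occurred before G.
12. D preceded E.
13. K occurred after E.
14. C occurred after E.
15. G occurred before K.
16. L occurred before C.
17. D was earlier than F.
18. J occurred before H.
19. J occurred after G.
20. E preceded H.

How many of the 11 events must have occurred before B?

6

Directly stated before B: D and I.
F reaches B via F → L → G → J → I → B.
G reaches B via G → J → I → B.
J reaches B via J → I → B.
Likewise L reaches B by chaining the stated constraints.
No chain forces E (or any of the others) ahead of B.
That's D, F, G, I, J, and L — 6 in all.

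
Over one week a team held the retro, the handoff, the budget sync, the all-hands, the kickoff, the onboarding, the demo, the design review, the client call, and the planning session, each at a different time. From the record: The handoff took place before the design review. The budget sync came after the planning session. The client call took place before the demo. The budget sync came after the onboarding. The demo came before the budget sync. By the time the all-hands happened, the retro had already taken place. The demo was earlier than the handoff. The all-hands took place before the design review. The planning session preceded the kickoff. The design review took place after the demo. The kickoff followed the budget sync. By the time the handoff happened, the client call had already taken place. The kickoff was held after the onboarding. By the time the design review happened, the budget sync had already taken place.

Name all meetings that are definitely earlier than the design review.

Directly stated before the design review: the all-hands, the budget sync, the demo, and the handoff.
The client call reaches the design review via the client call → the demo → the design review.
The onboarding reaches the design review via the onboarding → the budget sync → the design review.
The planning session reaches the design review via the planning session → the budget sync → the design review.
Likewise the retro reaches the design review by chaining the stated constraints.
No chain forces the kickoff ahead of the design review.

the all-hands, the budget sync, the client call, the demo, the handoff, the onboarding, the planning session, the retro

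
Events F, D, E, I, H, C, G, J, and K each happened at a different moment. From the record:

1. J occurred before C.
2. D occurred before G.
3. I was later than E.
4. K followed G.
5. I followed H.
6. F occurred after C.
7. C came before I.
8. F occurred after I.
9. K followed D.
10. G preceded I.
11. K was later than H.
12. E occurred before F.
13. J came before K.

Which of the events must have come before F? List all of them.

Directly stated before F: C, E, and I.
D reaches F via D → G → I → F.
G reaches F via G → I → F.
H reaches F via H → I → F.
Likewise J reaches F by chaining the stated constraints.

C, D, E, G, H, I, J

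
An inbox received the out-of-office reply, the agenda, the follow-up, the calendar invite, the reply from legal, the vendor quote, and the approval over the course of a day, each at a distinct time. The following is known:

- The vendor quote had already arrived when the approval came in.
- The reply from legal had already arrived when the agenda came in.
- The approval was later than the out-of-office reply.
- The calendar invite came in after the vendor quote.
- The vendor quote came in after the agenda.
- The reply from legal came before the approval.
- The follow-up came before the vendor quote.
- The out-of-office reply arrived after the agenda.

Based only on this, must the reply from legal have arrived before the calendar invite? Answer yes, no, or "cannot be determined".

Chain the constraints: the reply from legal → the agenda → the vendor quote → the calendar invite. Each link is directly stated, so the reply from legal comes before the calendar invite.

yes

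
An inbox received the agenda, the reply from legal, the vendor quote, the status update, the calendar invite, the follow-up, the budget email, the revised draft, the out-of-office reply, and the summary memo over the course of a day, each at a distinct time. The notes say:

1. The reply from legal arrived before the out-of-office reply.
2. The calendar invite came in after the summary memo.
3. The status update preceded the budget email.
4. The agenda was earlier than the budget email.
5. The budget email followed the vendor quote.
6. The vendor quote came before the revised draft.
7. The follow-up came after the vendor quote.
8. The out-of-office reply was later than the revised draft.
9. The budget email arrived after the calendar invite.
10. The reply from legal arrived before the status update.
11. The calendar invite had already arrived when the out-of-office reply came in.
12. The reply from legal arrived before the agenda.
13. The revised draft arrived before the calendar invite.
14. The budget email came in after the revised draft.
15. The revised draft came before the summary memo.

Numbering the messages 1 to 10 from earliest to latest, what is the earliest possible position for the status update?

The reply from legal must come before the status update — 1 forced predecessor.
Nothing else is forced ahead of the status update, so its earliest slot is position 1 + 1 = 2.

2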